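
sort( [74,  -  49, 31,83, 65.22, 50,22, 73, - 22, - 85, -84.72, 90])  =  [ - 85, - 84.72, - 49,- 22, 22, 31, 50,65.22, 73, 74,  83,90]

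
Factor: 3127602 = 2^1*3^1 * 521267^1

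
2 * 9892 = 19784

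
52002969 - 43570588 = 8432381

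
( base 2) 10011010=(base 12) 10a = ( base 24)6a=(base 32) 4q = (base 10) 154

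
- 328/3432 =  - 41/429 = -0.10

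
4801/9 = 4801/9 = 533.44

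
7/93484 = 7/93484 =0.00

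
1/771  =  1/771  =  0.00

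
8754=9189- 435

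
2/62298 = 1/31149  =  0.00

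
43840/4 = 10960  =  10960.00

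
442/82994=13/2441= 0.01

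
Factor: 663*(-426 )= - 2^1*3^2 * 13^1*17^1*71^1 = - 282438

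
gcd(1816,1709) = 1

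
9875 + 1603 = 11478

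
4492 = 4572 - 80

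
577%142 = 9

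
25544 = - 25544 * ( - 1 )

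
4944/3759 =1648/1253 =1.32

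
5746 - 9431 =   -  3685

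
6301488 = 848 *7431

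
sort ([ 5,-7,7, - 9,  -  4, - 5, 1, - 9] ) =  [ - 9, - 9, -7,-5,- 4, 1, 5, 7]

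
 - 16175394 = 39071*( - 414) 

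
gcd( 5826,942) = 6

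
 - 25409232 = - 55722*456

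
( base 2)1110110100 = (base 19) 2bh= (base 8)1664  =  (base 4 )32310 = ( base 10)948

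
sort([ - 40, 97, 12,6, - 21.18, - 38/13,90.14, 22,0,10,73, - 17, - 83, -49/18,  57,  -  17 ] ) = [ - 83, - 40, - 21.18,- 17, - 17 , - 38/13 , - 49/18, 0 , 6,10,  12,  22,57, 73,  90.14 , 97 ]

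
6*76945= 461670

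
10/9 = 1 + 1/9 = 1.11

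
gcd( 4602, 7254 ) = 78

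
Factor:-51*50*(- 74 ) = 2^2*3^1*5^2*17^1*37^1 = 188700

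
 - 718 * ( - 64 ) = 45952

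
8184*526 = 4304784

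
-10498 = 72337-82835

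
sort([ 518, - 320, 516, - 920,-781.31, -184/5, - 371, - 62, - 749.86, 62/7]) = [ - 920,  -  781.31, - 749.86, - 371, - 320, - 62, -184/5,62/7,516,518 ] 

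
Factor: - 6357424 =-2^4*73^1*5443^1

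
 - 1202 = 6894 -8096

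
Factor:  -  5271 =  - 3^1 * 7^1*251^1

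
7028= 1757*4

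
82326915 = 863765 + 81463150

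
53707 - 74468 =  - 20761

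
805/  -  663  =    -  2+521/663=- 1.21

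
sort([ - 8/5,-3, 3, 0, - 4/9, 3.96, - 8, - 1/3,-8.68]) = [ - 8.68, - 8,-3,  -  8/5, - 4/9, - 1/3,  0, 3,  3.96 ] 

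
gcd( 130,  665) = 5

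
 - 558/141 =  - 4 + 2/47 = - 3.96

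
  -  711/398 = -711/398 =-1.79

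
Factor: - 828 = - 2^2*3^2*23^1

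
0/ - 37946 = 0/1= - 0.00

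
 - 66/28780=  - 1 + 14357/14390=- 0.00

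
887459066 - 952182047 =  - 64722981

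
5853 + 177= 6030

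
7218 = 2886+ 4332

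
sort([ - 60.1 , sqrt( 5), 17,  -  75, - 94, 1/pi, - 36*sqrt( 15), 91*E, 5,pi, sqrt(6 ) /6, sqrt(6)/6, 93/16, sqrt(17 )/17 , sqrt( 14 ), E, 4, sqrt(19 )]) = [ - 36*sqrt( 15), - 94, - 75,  -  60.1,sqrt( 17)/17, 1/pi, sqrt( 6) /6,sqrt( 6)/6, sqrt( 5 ), E,pi , sqrt(14),  4,sqrt( 19), 5, 93/16, 17,91*E ] 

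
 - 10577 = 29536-40113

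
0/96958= 0=0.00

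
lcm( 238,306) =2142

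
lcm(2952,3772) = 67896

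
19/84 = 19/84=0.23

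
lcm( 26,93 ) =2418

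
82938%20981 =19995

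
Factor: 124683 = 3^1  *  13^1 * 23^1*139^1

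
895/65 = 13 + 10/13 = 13.77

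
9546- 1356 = 8190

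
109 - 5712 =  - 5603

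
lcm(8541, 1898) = 17082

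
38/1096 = 19/548 = 0.03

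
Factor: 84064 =2^5*37^1*71^1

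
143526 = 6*23921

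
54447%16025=6372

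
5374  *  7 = 37618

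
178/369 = 178/369 =0.48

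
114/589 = 6/31=0.19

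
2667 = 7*381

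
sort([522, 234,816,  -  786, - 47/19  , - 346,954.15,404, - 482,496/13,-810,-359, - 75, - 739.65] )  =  [ - 810, - 786, - 739.65, - 482,-359, - 346, - 75,-47/19, 496/13, 234  ,  404,522,816, 954.15]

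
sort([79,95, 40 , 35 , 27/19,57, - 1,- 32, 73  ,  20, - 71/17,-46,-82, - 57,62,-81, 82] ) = [ - 82,-81 ,  -  57, - 46, - 32, - 71/17, - 1 , 27/19, 20, 35, 40, 57,62,73, 79,82, 95 ]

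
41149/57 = 41149/57 = 721.91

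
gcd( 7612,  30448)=7612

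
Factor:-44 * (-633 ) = 27852 = 2^2*3^1 * 11^1*211^1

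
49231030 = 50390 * 977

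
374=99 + 275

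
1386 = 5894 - 4508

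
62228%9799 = 3434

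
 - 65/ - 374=65/374 = 0.17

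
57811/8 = 7226 + 3/8 = 7226.38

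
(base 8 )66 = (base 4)312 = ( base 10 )54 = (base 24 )26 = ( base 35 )1J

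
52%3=1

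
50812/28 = 12703/7  =  1814.71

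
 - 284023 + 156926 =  - 127097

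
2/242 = 1/121 = 0.01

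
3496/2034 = 1 + 731/1017 = 1.72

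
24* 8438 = 202512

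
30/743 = 30/743 = 0.04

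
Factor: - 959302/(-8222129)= 2^1 * 61^( - 1)*227^1*2113^1*134789^(-1)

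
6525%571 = 244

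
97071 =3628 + 93443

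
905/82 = 11 + 3/82 = 11.04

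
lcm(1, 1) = 1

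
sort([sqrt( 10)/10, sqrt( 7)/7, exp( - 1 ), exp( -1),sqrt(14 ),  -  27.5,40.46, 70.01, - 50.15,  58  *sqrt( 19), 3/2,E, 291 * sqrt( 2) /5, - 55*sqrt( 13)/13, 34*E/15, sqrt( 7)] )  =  [ - 50.15,-27.5,-55 * sqrt(13) /13,sqrt( 10 ) /10  ,  exp( - 1) , exp( - 1), sqrt(7 ) /7,3/2, sqrt( 7),E,sqrt( 14),  34*E/15,  40.46  ,  70.01,291*sqrt( 2 )/5,58*sqrt(19)] 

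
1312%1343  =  1312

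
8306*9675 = 80360550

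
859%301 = 257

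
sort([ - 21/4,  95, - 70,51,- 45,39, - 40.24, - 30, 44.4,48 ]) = [ - 70, - 45, - 40.24, - 30, - 21/4, 39 , 44.4,48,51,95] 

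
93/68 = 93/68 =1.37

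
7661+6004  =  13665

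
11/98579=11/98579 = 0.00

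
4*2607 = 10428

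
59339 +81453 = 140792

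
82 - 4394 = -4312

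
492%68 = 16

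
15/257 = 15/257 = 0.06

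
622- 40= 582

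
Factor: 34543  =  34543^1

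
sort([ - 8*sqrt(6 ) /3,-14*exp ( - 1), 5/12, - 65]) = [ - 65,  -  8*sqrt(6) /3, - 14*exp ( - 1),5/12 ]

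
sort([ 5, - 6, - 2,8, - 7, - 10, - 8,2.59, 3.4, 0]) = [-10, - 8,-7, - 6, - 2, 0, 2.59, 3.4, 5,8]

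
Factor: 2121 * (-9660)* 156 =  - 2^4*3^3*5^1*7^2 * 13^1*23^1*101^1  =  - 3196262160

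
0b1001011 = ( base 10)75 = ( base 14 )55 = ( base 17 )47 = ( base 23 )36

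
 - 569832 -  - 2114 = - 567718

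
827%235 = 122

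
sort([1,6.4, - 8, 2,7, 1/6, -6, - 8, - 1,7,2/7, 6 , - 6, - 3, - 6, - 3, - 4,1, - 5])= [ - 8, - 8, - 6, - 6, - 6,- 5, - 4,-3, - 3, - 1,  1/6, 2/7,1, 1,2,6,6.4, 7,7 ] 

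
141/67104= 47/22368 = 0.00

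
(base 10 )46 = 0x2E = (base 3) 1201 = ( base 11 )42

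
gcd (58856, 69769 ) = 7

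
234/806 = 9/31 = 0.29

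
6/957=2/319 = 0.01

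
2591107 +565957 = 3157064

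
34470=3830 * 9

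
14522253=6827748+7694505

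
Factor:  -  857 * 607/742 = -520199/742 = - 2^ ( - 1)* 7^( - 1)*53^( - 1 )*607^1* 857^1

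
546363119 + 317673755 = 864036874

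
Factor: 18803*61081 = 17^1 * 3593^1*18803^1 = 1148506043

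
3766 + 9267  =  13033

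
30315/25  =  1212 +3/5 = 1212.60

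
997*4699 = 4684903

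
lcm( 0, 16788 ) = 0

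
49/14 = 3 + 1/2 = 3.50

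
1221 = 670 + 551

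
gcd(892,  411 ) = 1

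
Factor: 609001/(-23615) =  - 5^(-1)*409^1*1489^1*4723^( - 1) 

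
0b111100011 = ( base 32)f3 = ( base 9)586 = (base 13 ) 2B2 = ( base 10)483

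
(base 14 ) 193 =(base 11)276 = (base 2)101000101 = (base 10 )325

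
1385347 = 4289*323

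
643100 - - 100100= 743200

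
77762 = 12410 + 65352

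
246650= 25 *9866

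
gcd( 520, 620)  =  20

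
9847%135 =127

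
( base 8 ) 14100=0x1840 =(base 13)2A97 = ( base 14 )2396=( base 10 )6208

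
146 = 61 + 85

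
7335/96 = 2445/32 = 76.41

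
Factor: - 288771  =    -  3^1*7^1*13751^1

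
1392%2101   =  1392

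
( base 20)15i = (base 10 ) 518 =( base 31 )gm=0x206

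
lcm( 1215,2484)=111780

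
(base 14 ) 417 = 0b1100100101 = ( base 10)805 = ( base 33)OD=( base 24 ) 19D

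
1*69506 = 69506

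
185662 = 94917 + 90745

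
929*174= 161646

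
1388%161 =100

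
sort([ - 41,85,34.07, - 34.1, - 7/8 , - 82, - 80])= [ - 82, - 80, - 41, - 34.1, -7/8,  34.07, 85]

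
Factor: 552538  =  2^1*7^1*61^1 * 647^1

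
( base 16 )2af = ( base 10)687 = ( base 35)jm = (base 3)221110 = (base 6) 3103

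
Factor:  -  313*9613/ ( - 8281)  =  3008869/8281 = 7^ ( -2 ) *13^ ( - 2 )*313^1*9613^1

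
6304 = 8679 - 2375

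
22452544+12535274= 34987818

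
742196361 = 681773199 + 60423162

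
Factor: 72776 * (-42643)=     -  3103386968 = - 2^3*11^1*827^1*42643^1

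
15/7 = 15/7  =  2.14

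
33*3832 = 126456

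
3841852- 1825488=2016364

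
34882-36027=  - 1145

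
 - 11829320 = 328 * ( - 36065)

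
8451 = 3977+4474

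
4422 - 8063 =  - 3641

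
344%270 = 74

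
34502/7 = 4928 + 6/7 = 4928.86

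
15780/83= 15780/83  =  190.12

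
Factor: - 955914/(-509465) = 2^1*3^1*5^( - 1 )*11^(-1)*59^(  -  1)*157^( - 1 )*159319^1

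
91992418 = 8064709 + 83927709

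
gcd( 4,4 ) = 4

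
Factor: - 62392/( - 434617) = 2^3 * 11^1*613^(-1) = 88/613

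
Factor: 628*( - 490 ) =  - 2^3*5^1*7^2*157^1= - 307720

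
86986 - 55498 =31488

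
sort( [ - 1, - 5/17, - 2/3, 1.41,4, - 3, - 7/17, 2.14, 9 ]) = [ - 3, - 1 , - 2/3, - 7/17, - 5/17 , 1.41,2.14,  4, 9 ]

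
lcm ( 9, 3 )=9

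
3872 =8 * 484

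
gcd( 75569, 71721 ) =13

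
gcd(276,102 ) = 6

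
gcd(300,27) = 3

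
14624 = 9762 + 4862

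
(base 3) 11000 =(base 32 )3C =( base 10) 108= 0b1101100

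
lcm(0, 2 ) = 0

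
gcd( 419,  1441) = 1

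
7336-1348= 5988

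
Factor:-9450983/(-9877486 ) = 2^ ( - 1) * 61^( - 1)*2333^1*4051^1 * 80963^( - 1 )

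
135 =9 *15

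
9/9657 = 1/1073 = 0.00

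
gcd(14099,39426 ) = 1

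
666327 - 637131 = 29196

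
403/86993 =403/86993 = 0.00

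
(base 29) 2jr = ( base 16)8d4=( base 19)64i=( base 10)2260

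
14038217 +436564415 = 450602632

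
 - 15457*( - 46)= 711022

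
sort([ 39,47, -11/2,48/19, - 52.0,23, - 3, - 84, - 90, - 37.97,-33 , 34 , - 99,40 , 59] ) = [ - 99, - 90, - 84, - 52.0, - 37.97,  -  33, - 11/2, - 3,48/19,23,34,39,40,47, 59 ]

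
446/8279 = 446/8279 = 0.05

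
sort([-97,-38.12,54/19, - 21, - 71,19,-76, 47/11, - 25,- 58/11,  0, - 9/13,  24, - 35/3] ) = [-97, - 76, - 71,- 38.12, - 25, - 21, - 35/3,  -  58/11, - 9/13,0, 54/19,47/11, 19, 24 ] 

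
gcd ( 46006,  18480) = 2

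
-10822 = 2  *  (-5411)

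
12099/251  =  48+51/251 =48.20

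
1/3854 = 1/3854= 0.00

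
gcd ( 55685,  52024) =7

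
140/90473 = 140/90473= 0.00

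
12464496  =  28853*432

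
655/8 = 655/8   =  81.88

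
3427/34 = 100+ 27/34 =100.79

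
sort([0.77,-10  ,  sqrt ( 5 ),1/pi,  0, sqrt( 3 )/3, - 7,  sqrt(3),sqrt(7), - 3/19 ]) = [ - 10, - 7 , - 3/19, 0, 1/pi, sqrt(3) /3,  0.77, sqrt( 3),sqrt(5),sqrt( 7) ]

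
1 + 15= 16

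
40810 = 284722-243912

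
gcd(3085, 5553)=617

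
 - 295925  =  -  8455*35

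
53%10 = 3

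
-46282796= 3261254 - 49544050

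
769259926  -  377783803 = 391476123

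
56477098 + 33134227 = 89611325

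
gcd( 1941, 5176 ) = 647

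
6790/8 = 3395/4= 848.75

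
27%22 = 5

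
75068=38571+36497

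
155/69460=31/13892= 0.00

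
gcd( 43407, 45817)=1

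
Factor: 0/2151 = 0 =0^1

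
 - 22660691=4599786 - 27260477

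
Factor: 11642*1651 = 2^1 * 13^1*127^1*5821^1 = 19220942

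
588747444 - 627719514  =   - 38972070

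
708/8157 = 236/2719 = 0.09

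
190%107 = 83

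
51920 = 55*944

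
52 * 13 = 676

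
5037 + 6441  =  11478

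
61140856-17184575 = 43956281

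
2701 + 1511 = 4212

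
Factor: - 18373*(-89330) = 1641260090 = 2^1*5^1*19^1 *967^1*8933^1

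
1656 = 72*23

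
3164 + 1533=4697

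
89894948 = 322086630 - 232191682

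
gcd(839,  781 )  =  1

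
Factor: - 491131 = -19^1* 25849^1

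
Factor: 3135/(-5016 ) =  - 5/8 = - 2^( - 3 ) * 5^1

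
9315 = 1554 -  - 7761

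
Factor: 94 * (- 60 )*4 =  - 2^5 * 3^1*5^1*47^1 = -  22560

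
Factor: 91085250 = 2^1*3^1* 5^3*121447^1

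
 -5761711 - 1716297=-7478008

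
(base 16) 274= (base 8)1164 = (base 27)N7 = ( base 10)628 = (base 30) ks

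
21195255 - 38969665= - 17774410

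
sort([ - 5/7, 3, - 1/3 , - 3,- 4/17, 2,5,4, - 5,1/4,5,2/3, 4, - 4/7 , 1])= [ - 5, - 3, - 5/7, - 4/7, - 1/3, - 4/17,1/4, 2/3,1, 2, 3,4,4,5,5]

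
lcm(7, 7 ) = 7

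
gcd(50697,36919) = 1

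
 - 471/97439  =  -1+96968/97439 = - 0.00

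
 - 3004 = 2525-5529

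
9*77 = 693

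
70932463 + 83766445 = 154698908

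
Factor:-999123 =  - 3^1*333041^1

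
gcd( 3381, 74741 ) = 1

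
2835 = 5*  567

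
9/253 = 9/253 =0.04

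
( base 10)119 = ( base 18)6b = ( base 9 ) 142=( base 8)167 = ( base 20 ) 5j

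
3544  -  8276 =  - 4732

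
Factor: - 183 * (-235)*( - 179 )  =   - 7697895 = -3^1  *  5^1*47^1*61^1*179^1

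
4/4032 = 1/1008= 0.00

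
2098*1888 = 3961024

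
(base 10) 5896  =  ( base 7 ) 23122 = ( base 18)103A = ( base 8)13410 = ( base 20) EEG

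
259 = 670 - 411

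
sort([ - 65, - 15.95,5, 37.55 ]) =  [ - 65,-15.95, 5, 37.55]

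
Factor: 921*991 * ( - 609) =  - 555840999 = -3^2*7^1*29^1 *307^1*991^1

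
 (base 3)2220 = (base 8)116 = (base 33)2C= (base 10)78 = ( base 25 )33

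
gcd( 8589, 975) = 3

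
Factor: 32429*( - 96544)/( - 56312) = 2^2 * 7^1 * 431^1*7039^( - 1)*32429^1  =  391353172/7039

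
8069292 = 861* 9372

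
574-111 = 463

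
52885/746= 52885/746 = 70.89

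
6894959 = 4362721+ 2532238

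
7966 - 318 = 7648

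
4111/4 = 4111/4 = 1027.75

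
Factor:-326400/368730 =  - 2^7*3^(-1)*5^1*241^(-1 ) = -640/723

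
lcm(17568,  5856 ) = 17568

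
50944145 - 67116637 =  - 16172492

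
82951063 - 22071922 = 60879141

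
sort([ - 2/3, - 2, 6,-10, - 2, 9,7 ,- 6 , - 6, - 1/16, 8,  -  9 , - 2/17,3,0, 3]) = [-10, - 9, - 6, - 6, - 2, - 2, - 2/3, - 2/17, - 1/16  ,  0, 3, 3, 6,  7, 8, 9 ] 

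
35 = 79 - 44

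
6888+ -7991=- 1103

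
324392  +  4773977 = 5098369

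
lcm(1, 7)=7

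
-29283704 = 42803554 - 72087258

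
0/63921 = 0 = 0.00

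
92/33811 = 92/33811 = 0.00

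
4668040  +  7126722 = 11794762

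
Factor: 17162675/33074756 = 2^(-2 )*5^2*11^(-1) * 13^( - 1 )*53^(-1)*137^1*1091^(-1 )*5011^1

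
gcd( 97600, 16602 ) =2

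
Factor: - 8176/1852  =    -  2^2*7^1*73^1*463^( -1) = - 2044/463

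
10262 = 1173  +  9089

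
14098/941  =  14 +924/941 = 14.98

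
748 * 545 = 407660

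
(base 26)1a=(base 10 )36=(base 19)1H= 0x24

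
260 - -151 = 411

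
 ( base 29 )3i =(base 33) 36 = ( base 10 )105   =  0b1101001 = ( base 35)30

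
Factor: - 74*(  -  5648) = 417952 = 2^5*37^1*353^1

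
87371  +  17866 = 105237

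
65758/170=386+69/85 =386.81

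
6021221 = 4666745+1354476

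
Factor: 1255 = 5^1*251^1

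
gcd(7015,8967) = 61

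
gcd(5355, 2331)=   63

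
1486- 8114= - 6628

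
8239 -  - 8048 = 16287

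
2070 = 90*23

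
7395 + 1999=9394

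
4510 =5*902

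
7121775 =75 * 94957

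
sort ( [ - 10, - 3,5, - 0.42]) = [ - 10 , - 3, - 0.42,5]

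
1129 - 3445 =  - 2316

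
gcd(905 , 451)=1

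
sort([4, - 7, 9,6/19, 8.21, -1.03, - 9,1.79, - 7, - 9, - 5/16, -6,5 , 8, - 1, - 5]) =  [ - 9, - 9, - 7,-7, - 6, - 5, - 1.03, - 1, - 5/16,6/19,1.79,4,5,8, 8.21,9]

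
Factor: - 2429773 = -2429773^1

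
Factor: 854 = 2^1*7^1*61^1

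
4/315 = 4/315 = 0.01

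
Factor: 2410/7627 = 2^1*5^1 * 29^( - 1)*241^1*263^(  -  1)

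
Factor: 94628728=2^3 * 79^1*149729^1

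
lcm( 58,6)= 174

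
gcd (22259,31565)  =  1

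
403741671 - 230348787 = 173392884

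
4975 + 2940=7915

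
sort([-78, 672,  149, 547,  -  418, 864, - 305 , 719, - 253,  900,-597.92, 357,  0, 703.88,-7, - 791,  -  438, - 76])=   [ - 791, - 597.92, - 438,  -  418 ,  -  305,-253, - 78,-76,  -  7  ,  0,149, 357, 547, 672 , 703.88,719,864, 900] 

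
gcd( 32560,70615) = 5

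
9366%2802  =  960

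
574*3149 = 1807526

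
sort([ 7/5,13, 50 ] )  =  [ 7/5, 13,50 ]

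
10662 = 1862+8800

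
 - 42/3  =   -14= - 14.00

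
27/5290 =27/5290  =  0.01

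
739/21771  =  739/21771 =0.03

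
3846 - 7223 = -3377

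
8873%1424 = 329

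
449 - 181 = 268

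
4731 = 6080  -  1349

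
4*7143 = 28572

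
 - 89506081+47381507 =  - 42124574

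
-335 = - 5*67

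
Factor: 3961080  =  2^3*3^2*5^1*11003^1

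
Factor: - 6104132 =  -2^2*173^1*8821^1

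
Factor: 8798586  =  2^1*3^1 *199^1*7369^1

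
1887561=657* 2873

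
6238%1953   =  379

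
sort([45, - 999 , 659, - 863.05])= [  -  999, - 863.05,  45, 659] 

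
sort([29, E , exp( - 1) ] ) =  [exp(  -  1), E, 29 ]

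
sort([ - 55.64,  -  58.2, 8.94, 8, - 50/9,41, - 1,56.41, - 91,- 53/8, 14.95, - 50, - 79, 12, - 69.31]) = [  -  91,- 79, - 69.31,-58.2, - 55.64,-50 ,-53/8,- 50/9, - 1,  8,8.94, 12,14.95, 41, 56.41 ] 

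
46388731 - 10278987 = 36109744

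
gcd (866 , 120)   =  2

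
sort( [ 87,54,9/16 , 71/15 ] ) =[ 9/16, 71/15, 54,87]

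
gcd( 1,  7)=1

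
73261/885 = 82 + 691/885 =82.78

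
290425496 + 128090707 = 418516203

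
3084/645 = 4  +  168/215 = 4.78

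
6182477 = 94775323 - 88592846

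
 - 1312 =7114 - 8426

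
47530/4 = 23765/2 = 11882.50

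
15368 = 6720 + 8648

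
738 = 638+100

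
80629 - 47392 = 33237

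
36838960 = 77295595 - 40456635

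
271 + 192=463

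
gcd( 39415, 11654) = 1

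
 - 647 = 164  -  811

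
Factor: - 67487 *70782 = -2^1*3^1 * 7^1*31^1*47^1*251^1*311^1 =-4776864834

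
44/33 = 4/3 = 1.33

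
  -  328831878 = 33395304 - 362227182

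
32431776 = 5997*5408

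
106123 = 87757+18366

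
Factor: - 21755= -5^1 * 19^1*229^1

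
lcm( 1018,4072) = 4072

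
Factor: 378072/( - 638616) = -3^1*11^( - 1)*41^(- 1) *89^1 =-  267/451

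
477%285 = 192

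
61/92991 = 61/92991 = 0.00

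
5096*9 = 45864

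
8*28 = 224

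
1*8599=8599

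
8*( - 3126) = -25008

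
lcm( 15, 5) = 15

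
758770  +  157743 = 916513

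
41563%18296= 4971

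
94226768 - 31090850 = 63135918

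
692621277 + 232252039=924873316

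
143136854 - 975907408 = - 832770554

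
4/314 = 2/157=0.01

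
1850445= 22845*81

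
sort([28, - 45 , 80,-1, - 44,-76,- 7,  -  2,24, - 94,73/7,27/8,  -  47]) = [-94,  -  76, -47, - 45, - 44, - 7, - 2,- 1,27/8 , 73/7, 24,28 , 80]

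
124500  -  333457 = - 208957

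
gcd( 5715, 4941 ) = 9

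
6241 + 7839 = 14080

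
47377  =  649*73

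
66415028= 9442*7034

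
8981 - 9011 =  - 30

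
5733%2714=305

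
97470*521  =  50781870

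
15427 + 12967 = 28394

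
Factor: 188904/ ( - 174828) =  - 2^1*463^1*857^ (- 1 )= - 926/857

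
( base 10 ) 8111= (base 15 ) 260b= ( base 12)483B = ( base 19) 138h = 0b1111110101111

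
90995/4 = 90995/4 = 22748.75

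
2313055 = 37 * 62515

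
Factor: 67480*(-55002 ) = -3711534960 =- 2^4*3^1*5^1 * 7^1*89^1*103^1*241^1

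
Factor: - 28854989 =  - 28854989^1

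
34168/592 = 57+53/74 = 57.72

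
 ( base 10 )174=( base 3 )20110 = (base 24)76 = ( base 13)105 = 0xae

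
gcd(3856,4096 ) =16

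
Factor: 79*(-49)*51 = - 197421  =  - 3^1*7^2 * 17^1*79^1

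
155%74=7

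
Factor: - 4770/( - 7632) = 5/8 =2^ ( - 3) *5^1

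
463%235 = 228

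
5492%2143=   1206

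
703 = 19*37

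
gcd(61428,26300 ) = 4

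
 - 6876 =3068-9944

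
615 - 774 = -159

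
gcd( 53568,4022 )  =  2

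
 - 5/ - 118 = 5/118 = 0.04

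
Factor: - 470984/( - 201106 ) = 2^2*113^1 * 193^( - 1 )   =  452/193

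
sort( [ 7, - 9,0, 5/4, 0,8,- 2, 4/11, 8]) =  [ - 9, - 2,0, 0, 4/11, 5/4,7 , 8, 8]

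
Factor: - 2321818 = -2^1*67^1*17327^1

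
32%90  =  32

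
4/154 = 2/77 = 0.03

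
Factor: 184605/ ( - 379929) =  - 5^1*11^( - 1)*29^(  -  1)*31^1= - 155/319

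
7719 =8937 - 1218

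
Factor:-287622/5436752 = -2^( - 3)*3^2*19^1*29^2 * 103^( - 1)*3299^( - 1)  =  -143811/2718376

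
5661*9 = 50949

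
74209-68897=5312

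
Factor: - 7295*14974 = - 2^1*5^1*1459^1 * 7487^1 = -109235330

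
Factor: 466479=3^4 * 13^1*443^1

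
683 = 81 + 602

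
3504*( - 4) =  - 14016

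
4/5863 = 4/5863 = 0.00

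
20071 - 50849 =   -  30778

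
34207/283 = 120+247/283 = 120.87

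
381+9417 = 9798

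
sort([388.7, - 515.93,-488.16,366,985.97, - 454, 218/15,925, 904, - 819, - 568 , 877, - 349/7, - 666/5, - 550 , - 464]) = [ - 819, - 568, -550,-515.93, - 488.16,- 464, - 454, - 666/5 , - 349/7,218/15, 366,388.7, 877, 904,925,985.97] 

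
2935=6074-3139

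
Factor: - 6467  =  -29^1*223^1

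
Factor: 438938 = 2^1*19^1*11551^1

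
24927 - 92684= - 67757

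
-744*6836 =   -  5085984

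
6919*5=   34595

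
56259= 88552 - 32293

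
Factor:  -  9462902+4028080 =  - 2^1 * 2717411^1 =- 5434822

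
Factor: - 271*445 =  - 5^1 * 89^1*271^1 = - 120595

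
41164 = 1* 41164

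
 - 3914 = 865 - 4779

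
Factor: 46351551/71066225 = 3^1*5^( - 2 )*3361^1*4597^1*2842649^( - 1 )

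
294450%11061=6864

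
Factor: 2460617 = 2460617^1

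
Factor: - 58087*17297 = -1004730839 = -7^2*29^1*353^1*2003^1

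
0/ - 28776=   0/1 = - 0.00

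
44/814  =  2/37 = 0.05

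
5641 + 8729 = 14370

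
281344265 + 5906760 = 287251025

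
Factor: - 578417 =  - 7^1*19^1*4349^1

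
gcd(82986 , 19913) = 1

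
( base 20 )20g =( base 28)114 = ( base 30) r6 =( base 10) 816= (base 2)1100110000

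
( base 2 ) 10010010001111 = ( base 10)9359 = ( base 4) 2102033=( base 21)104e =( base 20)137J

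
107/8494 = 107/8494=0.01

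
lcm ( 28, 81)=2268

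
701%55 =41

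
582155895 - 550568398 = 31587497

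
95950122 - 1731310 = 94218812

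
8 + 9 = 17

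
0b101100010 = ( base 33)ao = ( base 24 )EI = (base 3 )111010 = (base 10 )354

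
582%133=50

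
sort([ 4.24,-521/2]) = [ - 521/2, 4.24]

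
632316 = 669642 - 37326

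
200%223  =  200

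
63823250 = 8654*7375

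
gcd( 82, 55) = 1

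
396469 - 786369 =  - 389900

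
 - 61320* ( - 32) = 1962240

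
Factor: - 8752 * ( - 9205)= 2^4*5^1*7^1 * 263^1*547^1 = 80562160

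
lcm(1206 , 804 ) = 2412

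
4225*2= 8450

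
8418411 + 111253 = 8529664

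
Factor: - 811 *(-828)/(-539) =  - 2^2*3^2*7^ ( - 2)*11^( - 1)*23^1*811^1 = - 671508/539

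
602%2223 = 602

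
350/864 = 175/432 = 0.41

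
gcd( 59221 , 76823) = 1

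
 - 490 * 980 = -480200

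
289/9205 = 289/9205 = 0.03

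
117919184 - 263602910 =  - 145683726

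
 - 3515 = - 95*37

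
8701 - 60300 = -51599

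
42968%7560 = 5168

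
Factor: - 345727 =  - 345727^1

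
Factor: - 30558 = -2^1 *3^1 * 11^1*463^1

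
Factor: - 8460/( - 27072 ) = 5/16 = 2^( - 4)*5^1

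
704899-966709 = -261810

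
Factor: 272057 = 197^1*1381^1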